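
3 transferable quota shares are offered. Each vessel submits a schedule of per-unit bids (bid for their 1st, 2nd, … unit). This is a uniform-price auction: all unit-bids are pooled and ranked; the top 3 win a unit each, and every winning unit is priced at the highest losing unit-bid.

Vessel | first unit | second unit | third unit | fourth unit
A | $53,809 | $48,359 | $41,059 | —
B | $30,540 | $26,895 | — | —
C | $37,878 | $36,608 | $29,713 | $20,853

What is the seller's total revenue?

Merging the schedules and taking the best 3: 53,809 (A-1), 48,359 (A-2), 41,059 (A-3)
First bid not allocated: $37,878.
Allocation: A 3. Every unit priced at $37,878.
Revenue = 3 × 37,878 = $113,634.

Total revenue: $113,634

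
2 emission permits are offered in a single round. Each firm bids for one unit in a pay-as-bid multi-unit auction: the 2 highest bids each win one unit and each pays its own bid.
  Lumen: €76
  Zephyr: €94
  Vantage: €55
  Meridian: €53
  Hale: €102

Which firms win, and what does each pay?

Ordering the bids: 102 (Hale), 94 (Zephyr), 76 (Lumen), 55 (Vantage), …
The 2 highest are Hale, Zephyr.
Each winner pays its own bid: Hale €102, Zephyr €94.

Hale €102, Zephyr €94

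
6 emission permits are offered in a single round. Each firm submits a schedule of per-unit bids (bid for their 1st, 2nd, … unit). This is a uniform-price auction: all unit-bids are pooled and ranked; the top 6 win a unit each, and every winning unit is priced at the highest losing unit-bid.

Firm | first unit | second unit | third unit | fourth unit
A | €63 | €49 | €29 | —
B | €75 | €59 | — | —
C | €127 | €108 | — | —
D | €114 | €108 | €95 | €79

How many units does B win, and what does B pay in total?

B: 0 units, pays €0

All unit-bids, highest first — top 6: 127 (C-1), 114 (D-1), 108 (C-2), 108 (D-2), 95 (D-3), 79 (D-4)
Highest rejected unit-bid = €75.
B wins 0 unit(s) at €75 each.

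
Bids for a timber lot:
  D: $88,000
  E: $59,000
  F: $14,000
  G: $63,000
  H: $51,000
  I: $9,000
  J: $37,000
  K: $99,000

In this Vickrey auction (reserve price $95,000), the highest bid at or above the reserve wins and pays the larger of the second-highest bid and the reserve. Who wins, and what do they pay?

K pays $95,000

Rule: the highest bid at or above the reserve wins and pays the larger of the second-highest bid and the reserve.
Bids ranked: 99,000 (K) > 88,000 (D) > 63,000 (G) > 59,000 (E) > 51,000 (H) > 37,000 (J) > …
Highest eligible bid: K at $99,000.
Second-highest bid $88,000 is below the reserve $95,000, so the reserve binds → payment $95,000.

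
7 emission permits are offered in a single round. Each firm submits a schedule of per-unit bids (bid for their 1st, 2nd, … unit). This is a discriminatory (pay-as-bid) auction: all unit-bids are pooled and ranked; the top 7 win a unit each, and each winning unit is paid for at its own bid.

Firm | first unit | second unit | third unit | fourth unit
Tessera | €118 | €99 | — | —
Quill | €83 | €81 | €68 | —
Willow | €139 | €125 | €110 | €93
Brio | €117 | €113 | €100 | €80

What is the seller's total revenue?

Total revenue: €822

All unit-bids, highest first — top 7: 139 (Willow-1), 125 (Willow-2), 118 (Tessera-1), 117 (Brio-1), 113 (Brio-2), 110 (Willow-3), 100 (Brio-3)
Next rejected bid: €99 (not a price — pay-as-bid).
Each winning unit pays its own bid.
Revenue = 139 + 125 + 118 + 117 + 113 + 110 + 100 = €822.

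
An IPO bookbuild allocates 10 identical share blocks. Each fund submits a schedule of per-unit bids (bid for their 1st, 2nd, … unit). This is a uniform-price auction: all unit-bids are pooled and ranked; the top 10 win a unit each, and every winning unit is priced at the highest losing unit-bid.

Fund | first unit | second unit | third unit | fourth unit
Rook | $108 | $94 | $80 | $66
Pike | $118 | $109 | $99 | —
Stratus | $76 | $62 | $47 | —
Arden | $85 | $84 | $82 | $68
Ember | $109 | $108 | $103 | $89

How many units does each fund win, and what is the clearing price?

Arden 1, Ember 4, Pike 3, Rook 2; clearing price $84

Pooled unit-bids ranked (top 10): 118 (Pike-1), 109 (Pike-2), 109 (Ember-1), 108 (Rook-1), 108 (Ember-2), 103 (Ember-3), 99 (Pike-3), 94 (Rook-2), 89 (Ember-4), 85 (Arden-1)
First bid not allocated: $84.
Allocation: Arden 1, Ember 4, Pike 3, Rook 2.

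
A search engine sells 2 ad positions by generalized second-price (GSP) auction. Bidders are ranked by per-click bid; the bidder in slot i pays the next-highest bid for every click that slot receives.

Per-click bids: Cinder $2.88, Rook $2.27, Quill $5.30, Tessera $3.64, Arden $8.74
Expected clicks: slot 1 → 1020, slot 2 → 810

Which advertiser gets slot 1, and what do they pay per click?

Sorting advertisers: $8.74 (Arden) > $5.30 (Quill) > $3.64 (Tessera) > …
Slot 1 goes to the first-ranked bidder, Arden, who pays the next bid down: $5.30/click.

Arden; $5.30 per click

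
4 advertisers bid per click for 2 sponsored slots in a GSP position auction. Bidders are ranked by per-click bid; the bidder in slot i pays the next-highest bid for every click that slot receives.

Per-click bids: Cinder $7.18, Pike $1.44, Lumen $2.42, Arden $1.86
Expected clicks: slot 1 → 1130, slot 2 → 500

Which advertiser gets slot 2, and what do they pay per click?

Ranked by bid: $7.18 (Cinder) > $2.42 (Lumen) > $1.86 (Arden) > …
Slot 2 goes to the second-ranked bidder, Lumen, who pays the next bid down: $1.86/click.

Lumen; $1.86 per click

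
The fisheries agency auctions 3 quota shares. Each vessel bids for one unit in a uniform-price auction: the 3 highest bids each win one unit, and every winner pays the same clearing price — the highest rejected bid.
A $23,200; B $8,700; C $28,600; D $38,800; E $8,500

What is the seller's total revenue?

Total revenue: $26,100

Ordering the bids: 38,800 (D), 28,600 (C), 23,200 (A), 8,700 (B), 8,500 (E)
Top 3: D, C, A.
First losing bid is B's $8,700, which sets the uniform price.
Total revenue = 3 × $8,700 = $26,100.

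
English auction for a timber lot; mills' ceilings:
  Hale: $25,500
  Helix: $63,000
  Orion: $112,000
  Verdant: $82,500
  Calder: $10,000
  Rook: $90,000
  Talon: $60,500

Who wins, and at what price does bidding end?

Limits ranked: 112,000 (Orion) > 90,000 (Rook) > 82,500 (Verdant) > 63,000 (Helix) > 60,500 (Talon) > 25,500 (Hale) > …
Rook is the last rival to drop out, at $90,000; Orion remains and wins at that price.

Orion wins at $90,000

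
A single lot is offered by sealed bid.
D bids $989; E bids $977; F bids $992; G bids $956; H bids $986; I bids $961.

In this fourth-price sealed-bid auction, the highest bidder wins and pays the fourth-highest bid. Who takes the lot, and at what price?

Fourth-price sealed-bid auction: the highest bidder wins and pays the fourth-highest bid.
Bids in order: 992 (F) > 989 (D) > 986 (H) > 977 (E) > 961 (I) > 956 (G)
F wins; payment is bid #4 in the ranking = $977.

F pays $977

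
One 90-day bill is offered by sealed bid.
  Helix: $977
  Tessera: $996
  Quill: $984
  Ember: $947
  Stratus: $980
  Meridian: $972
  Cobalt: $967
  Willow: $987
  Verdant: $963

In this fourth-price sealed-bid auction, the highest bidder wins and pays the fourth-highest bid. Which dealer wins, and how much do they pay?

Tessera pays $980

Fourth-price sealed-bid auction: the highest bidder wins and pays the fourth-highest bid.
Bids in order: 996 (Tessera) > 987 (Willow) > 984 (Quill) > 980 (Stratus) > 977 (Helix) > 972 (Meridian) > …
Tessera is highest; pays the fourth-highest bid, $980.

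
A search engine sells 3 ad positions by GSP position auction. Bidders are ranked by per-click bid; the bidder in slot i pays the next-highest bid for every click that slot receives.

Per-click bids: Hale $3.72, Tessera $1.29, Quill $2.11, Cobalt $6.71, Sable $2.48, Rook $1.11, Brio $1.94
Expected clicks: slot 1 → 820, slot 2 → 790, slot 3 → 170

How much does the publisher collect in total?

Total revenue: $5368.30

Per-click bids in order: $6.71 (Cobalt) > $3.72 (Hale) > $2.48 (Sable) > $2.11 (Quill) > …
Slot 1: Cobalt pays $3.72 × 820 = $3050.40
Slot 2: Hale pays $2.48 × 790 = $1959.20
Slot 3: Sable pays $2.11 × 170 = $358.70
Total = $5368.30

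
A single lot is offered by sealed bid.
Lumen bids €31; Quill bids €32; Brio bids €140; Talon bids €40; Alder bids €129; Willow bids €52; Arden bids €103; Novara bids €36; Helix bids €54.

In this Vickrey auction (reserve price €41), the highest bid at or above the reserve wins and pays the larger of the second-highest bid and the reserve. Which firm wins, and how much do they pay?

Brio pays €129

Rule: the highest bid at or above the reserve wins and pays the larger of the second-highest bid and the reserve.
Bids ranked: 140 (Brio) > 129 (Alder) > 103 (Arden) > 54 (Helix) > 52 (Willow) > 40 (Talon) > …
Highest eligible bid: Brio at €140.
max(second-highest €129, reserve €41) = €129; the reserve does not bind.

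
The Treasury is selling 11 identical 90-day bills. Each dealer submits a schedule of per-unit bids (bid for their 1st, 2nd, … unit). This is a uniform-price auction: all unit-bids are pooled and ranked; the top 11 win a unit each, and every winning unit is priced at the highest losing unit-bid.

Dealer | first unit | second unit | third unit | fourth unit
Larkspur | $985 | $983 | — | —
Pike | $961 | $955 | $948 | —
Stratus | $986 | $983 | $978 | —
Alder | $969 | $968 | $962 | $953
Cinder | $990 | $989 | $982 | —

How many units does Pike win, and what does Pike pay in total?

All unit-bids, highest first — top 11: 990 (Cinder-1), 989 (Cinder-2), 986 (Stratus-1), 985 (Larkspur-1), 983 (Larkspur-2), 983 (Stratus-2), 982 (Cinder-3), 978 (Stratus-3), 969 (Alder-1), 968 (Alder-2), 962 (Alder-3)
The (k+1)-th unit-bid is $961.
Pike wins 0 unit(s) at $961 each.

Pike: 0 units, pays $0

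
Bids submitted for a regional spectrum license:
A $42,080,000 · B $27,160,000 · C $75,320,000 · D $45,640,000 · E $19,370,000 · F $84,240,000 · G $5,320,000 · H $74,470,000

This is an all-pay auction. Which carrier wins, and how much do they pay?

F pays $84,240,000

Rule: the highest bidder wins the item, but every bidder pays their own bid.
Bids ranked: 84,240,000 (F) > 75,320,000 (C) > 74,470,000 (H) > 45,640,000 (D) > 42,080,000 (A) > 27,160,000 (B) > …
F wins with the top bid; all bids are sunk regardless.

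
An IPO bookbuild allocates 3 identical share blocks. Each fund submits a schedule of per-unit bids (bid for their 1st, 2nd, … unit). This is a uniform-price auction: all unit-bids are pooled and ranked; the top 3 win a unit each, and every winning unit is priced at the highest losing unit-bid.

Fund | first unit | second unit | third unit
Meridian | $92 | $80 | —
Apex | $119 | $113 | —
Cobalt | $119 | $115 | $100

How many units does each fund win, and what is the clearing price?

Apex 1, Cobalt 2; clearing price $113

Pooled unit-bids ranked (top 3): 119 (Apex-1), 119 (Cobalt-1), 115 (Cobalt-2)
Highest rejected unit-bid = $113.
Allocation: Apex 1, Cobalt 2.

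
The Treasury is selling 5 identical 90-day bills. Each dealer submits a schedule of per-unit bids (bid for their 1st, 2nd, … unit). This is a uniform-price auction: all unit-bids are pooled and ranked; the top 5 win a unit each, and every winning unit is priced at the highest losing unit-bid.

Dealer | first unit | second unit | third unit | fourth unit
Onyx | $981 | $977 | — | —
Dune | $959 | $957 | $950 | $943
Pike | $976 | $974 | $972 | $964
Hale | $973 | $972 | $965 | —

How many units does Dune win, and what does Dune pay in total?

Pooled unit-bids ranked (top 5): 981 (Onyx-1), 977 (Onyx-2), 976 (Pike-1), 974 (Pike-2), 973 (Hale-1)
First bid not allocated: $972.
Dune wins 0 unit(s) at $972 each.

Dune: 0 units, pays $0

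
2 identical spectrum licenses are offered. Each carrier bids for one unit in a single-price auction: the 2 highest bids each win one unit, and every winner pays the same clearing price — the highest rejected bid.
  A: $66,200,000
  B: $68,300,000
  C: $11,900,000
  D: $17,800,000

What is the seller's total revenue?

Total revenue: $35,600,000

Bids ranked high→low: 68,300,000 (B), 66,200,000 (A), 17,800,000 (D), 11,900,000 (C)
Top 2: B, A.
Highest unsuccessful bid: $17,800,000 → clearing price.
Total revenue = 2 × $17,800,000 = $35,600,000.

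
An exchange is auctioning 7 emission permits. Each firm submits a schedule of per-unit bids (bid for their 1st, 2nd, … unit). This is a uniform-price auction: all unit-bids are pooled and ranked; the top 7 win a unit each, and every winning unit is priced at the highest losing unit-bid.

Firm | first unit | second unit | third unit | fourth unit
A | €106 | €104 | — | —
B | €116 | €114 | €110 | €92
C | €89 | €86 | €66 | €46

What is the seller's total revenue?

Pooled unit-bids ranked (top 7): 116 (B-1), 114 (B-2), 110 (B-3), 106 (A-1), 104 (A-2), 92 (B-4), 89 (C-1)
First bid not allocated: €86.
Allocation: A 2, B 4, C 1. Every unit priced at €86.
Revenue = 7 × 86 = €602.

Total revenue: €602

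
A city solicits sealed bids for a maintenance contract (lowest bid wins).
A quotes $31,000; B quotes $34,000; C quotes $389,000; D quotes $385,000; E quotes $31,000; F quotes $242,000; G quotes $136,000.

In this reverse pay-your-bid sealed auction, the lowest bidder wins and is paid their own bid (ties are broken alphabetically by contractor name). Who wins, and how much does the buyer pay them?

A is paid $31,000

Sorting bids: 31,000 (A) < 31,000 (E) < 34,000 (B) < 136,000 (G) < 242,000 (F) < 385,000 (D) < …
A and E tie at $31,000; tie-break gives it to A.
A is lowest → is paid own bid, $31,000.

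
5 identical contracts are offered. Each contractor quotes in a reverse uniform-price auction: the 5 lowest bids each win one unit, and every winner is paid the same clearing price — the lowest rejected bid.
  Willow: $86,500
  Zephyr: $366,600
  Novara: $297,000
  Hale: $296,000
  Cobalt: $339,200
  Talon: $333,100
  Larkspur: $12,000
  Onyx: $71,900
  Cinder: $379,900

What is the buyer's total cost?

Ordering the bids: 12,000 (Larkspur), 71,900 (Onyx), 86,500 (Willow), 296,000 (Hale), 297,000 (Novara), 333,100 (Talon), 339,200 (Cobalt), …
Lowest 5: Larkspur, Onyx, Willow, Hale, Novara.
Clearing price = lowest rejected bid = $333,100.
Total cost = 5 × $333,100 = $1,665,500.

Total cost: $1,665,500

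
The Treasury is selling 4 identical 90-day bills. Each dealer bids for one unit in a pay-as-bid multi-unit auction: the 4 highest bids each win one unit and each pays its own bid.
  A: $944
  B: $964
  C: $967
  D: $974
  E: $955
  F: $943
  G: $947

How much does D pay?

Ordering the bids: 974 (D), 967 (C), 964 (B), 955 (E), 947 (G), 944 (A), …
Winners (4 units): D, C, B, E.
D wins → own bid $974.

D pays $974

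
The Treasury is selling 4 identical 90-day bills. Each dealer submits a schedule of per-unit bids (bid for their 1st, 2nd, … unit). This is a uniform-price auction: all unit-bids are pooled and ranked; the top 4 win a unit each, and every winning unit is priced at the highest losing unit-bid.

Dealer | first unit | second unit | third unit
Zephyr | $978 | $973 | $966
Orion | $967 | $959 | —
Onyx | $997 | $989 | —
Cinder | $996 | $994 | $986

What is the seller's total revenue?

Merging the schedules and taking the best 4: 997 (Onyx-1), 996 (Cinder-1), 994 (Cinder-2), 989 (Onyx-2)
The (k+1)-th unit-bid is $986.
Allocation: Cinder 2, Onyx 2. Every unit priced at $986.
Revenue = 4 × 986 = $3,944.

Total revenue: $3,944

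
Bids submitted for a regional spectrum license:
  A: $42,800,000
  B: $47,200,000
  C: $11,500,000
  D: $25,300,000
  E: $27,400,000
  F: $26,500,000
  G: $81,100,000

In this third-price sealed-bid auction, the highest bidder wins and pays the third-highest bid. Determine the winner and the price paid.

Third-price sealed-bid auction: the highest bidder wins and pays the third-highest bid.
Bids in order: 81,100,000 (G) > 47,200,000 (B) > 42,800,000 (A) > 27,400,000 (E) > 26,500,000 (F) > 25,300,000 (D) > …
G is highest; pays the third-highest bid, $42,800,000.

G pays $42,800,000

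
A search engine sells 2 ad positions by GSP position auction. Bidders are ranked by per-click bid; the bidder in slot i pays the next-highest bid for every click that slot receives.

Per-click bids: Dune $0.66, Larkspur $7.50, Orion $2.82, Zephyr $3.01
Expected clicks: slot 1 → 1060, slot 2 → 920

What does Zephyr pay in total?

Zephyr pays $2594.40

Sorting advertisers: $7.50 (Larkspur) > $3.01 (Zephyr) > $2.82 (Orion) > …
Zephyr holds slot 2 → pays next bid $2.82 × 920 clicks = $2594.40.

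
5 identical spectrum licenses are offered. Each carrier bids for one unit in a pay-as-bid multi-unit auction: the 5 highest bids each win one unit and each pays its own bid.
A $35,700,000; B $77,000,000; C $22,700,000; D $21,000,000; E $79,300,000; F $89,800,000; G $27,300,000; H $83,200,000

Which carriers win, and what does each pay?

Bids ranked high→low: 89,800,000 (F), 83,200,000 (H), 79,300,000 (E), 77,000,000 (B), 35,700,000 (A), 27,300,000 (G), 22,700,000 (C), …
Top 5: F, H, E, B, A.
Each winner pays its own bid: F $89,800,000, H $83,200,000, E $79,300,000, B $77,000,000, A $35,700,000.

F $89,800,000, H $83,200,000, E $79,300,000, B $77,000,000, A $35,700,000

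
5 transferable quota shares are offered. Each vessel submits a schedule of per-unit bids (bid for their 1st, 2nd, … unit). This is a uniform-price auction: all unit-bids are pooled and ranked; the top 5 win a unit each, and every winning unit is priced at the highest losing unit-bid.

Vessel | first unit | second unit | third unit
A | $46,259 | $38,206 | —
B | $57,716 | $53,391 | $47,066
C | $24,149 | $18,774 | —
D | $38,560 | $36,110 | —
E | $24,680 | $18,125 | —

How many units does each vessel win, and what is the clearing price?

Pooled unit-bids ranked (top 5): 57,716 (B-1), 53,391 (B-2), 47,066 (B-3), 46,259 (A-1), 38,560 (D-1)
First bid not allocated: $38,206.
Allocation: A 1, B 3, D 1.

A 1, B 3, D 1; clearing price $38,206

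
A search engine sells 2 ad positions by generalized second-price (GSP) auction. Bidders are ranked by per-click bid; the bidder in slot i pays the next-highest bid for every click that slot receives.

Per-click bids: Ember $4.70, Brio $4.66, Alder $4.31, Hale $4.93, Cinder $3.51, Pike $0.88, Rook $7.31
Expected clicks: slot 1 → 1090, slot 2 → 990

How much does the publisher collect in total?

Total revenue: $10026.70

Per-click bids in order: $7.31 (Rook) > $4.93 (Hale) > $4.70 (Ember) > …
Slot 1: Rook pays $4.93 × 1090 = $5373.70
Slot 2: Hale pays $4.70 × 990 = $4653.00
Total = $10026.70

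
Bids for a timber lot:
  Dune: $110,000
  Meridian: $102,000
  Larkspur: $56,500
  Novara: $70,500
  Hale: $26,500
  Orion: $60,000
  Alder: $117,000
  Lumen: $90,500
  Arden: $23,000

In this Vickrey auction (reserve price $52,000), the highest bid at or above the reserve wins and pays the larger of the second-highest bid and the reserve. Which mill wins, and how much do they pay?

Alder pays $110,000

Vickrey auction (reserve price $52,000): the highest bid at or above the reserve wins and pays the larger of the second-highest bid and the reserve.
Bids ranked: 117,000 (Alder) > 110,000 (Dune) > 102,000 (Meridian) > 90,500 (Lumen) > 70,500 (Novara) > 60,000 (Orion) > …
Alder has the top bid at or above the reserve ($117,000).
max(second-highest $110,000, reserve $52,000) = $110,000; the reserve does not bind.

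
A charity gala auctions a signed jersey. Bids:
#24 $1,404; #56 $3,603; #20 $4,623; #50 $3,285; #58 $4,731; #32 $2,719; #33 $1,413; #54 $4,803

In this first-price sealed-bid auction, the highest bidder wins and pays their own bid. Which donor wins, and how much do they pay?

First-price sealed-bid auction: the highest bidder wins and pays their own bid.
Bids in order: 4,803 (#54) > 4,731 (#58) > 4,623 (#20) > 3,603 (#56) > 3,285 (#50) > 2,719 (#32) > …
#54 is highest → pays own bid, $4,803.

#54 pays $4,803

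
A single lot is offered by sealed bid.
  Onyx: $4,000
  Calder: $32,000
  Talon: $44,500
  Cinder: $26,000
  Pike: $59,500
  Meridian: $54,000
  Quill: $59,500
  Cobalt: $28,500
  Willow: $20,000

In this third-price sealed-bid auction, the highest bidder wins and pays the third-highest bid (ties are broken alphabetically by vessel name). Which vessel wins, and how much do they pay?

Sorting bids: 59,500 (Pike) > 59,500 (Quill) > 54,000 (Meridian) > 44,500 (Talon) > 32,000 (Calder) > 28,500 (Cobalt) > …
Pike and Quill tie at $59,500; tie-break gives it to Pike.
Pike is highest; pays the third-highest bid, $54,000.

Pike pays $54,000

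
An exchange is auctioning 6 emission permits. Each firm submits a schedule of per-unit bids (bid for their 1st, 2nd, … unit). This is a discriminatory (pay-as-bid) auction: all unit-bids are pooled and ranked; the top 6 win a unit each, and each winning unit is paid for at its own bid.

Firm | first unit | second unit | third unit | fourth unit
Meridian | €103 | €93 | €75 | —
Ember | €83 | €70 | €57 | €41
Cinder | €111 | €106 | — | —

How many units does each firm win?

Cinder 2, Ember 1, Meridian 3

Merging the schedules and taking the best 6: 111 (Cinder-1), 106 (Cinder-2), 103 (Meridian-1), 93 (Meridian-2), 83 (Ember-1), 75 (Meridian-3)
Next rejected bid: €70 (not a price — pay-as-bid).
Allocation: Cinder 2, Ember 1, Meridian 3.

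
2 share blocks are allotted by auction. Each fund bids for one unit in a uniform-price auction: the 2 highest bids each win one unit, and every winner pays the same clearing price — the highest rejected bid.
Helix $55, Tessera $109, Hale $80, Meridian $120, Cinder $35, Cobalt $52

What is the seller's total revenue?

Ordering the bids: 120 (Meridian), 109 (Tessera), 80 (Hale), 55 (Helix), …
The 2 highest are Meridian, Tessera.
Clearing price = highest rejected bid = $80.
Total revenue = 2 × $80 = $160.

Total revenue: $160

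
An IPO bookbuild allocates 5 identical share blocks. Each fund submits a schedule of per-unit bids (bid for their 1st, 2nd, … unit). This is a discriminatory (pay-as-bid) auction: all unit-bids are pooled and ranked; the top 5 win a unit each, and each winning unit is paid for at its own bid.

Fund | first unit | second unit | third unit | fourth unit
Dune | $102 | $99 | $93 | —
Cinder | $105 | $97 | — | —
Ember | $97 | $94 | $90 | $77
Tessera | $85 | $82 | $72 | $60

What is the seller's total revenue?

Total revenue: $500

Pooled unit-bids ranked (top 5): 105 (Cinder-1), 102 (Dune-1), 99 (Dune-2), 97 (Cinder-2), 97 (Ember-1)
Next rejected bid: $94 (not a price — pay-as-bid).
Each winning unit pays its own bid.
Revenue = 105 + 102 + 99 + 97 + 97 = $500.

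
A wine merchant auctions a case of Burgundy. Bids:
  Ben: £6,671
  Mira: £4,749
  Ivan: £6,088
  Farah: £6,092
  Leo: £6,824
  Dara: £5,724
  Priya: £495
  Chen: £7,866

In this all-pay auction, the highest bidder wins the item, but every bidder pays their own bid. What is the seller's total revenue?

Rule: the highest bidder wins the item, but every bidder pays their own bid.
Sorting bids: 7,866 (Chen) > 6,824 (Leo) > 6,671 (Ben) > 6,092 (Farah) > 6,088 (Ivan) > 5,724 (Dara) > …
Every bidder forfeits their bid regardless of winning.
Revenue = 6,671 + 4,749 + 6,088 + 6,092 + 6,824 + 5,724 + 495 + 7,866 = £44,509.

Total revenue: £44,509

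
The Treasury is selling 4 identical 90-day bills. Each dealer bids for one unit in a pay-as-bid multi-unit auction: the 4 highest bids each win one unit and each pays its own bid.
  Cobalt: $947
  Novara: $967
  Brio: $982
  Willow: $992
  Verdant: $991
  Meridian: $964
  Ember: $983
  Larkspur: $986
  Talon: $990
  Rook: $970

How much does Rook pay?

Bids ranked high→low: 992 (Willow), 991 (Verdant), 990 (Talon), 986 (Larkspur), 983 (Ember), 982 (Brio), …
The 4 highest are Willow, Verdant, Talon, Larkspur.
Rook does not win → $0.

Rook pays $0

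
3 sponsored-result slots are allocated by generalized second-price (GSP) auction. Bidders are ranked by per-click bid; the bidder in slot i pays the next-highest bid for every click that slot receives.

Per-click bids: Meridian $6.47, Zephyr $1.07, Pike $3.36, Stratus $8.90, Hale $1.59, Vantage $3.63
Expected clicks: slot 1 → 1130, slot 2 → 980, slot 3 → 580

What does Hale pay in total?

Sorting advertisers: $8.90 (Stratus) > $6.47 (Meridian) > $3.63 (Vantage) > $3.36 (Pike) > …
Hale ranks below slot 3 → no slot, pays nothing.

Hale pays $0.00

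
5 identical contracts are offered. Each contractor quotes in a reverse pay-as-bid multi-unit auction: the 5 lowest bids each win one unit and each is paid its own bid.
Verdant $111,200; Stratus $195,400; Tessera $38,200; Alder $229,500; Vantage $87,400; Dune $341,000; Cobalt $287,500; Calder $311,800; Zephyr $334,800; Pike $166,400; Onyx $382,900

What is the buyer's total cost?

Ordering the bids: 38,200 (Tessera), 87,400 (Vantage), 111,200 (Verdant), 166,400 (Pike), 195,400 (Stratus), 229,500 (Alder), 287,500 (Cobalt), …
Winners (5 units): Tessera, Vantage, Verdant, Pike, Stratus.
Total cost = 38,200 + 87,400 + 111,200 + 166,400 + 195,400 = $598,600.

Total cost: $598,600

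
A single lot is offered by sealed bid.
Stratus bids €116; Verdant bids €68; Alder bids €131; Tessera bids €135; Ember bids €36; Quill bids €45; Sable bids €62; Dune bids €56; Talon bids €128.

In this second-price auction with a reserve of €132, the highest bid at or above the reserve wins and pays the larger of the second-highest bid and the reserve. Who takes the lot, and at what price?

Tessera pays €132

Second-price auction with a reserve of €132: the highest bid at or above the reserve wins and pays the larger of the second-highest bid and the reserve.
Sorting bids: 135 (Tessera) > 131 (Alder) > 128 (Talon) > 116 (Stratus) > 68 (Verdant) > 62 (Sable) > …
Tessera has the top bid at or above the reserve (€135).
Second-highest bid €131 is below the reserve €132, so the reserve binds → payment €132.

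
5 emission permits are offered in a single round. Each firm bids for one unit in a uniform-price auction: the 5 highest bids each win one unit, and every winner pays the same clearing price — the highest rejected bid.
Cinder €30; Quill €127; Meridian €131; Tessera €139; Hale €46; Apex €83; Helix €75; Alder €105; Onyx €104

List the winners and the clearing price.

Tessera, Meridian, Quill, Alder, Onyx; each pays €83

Bids ranked high→low: 139 (Tessera), 131 (Meridian), 127 (Quill), 105 (Alder), 104 (Onyx), 83 (Apex), 75 (Helix), …
The 5 highest are Tessera, Meridian, Quill, Alder, Onyx.
Highest unsuccessful bid: €83 → clearing price.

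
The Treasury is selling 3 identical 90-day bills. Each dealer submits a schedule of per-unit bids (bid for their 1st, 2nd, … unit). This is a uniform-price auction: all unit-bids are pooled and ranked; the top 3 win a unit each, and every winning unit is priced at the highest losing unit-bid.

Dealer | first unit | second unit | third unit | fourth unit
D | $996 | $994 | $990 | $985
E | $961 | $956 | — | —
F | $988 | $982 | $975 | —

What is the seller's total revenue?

Merging the schedules and taking the best 3: 996 (D-1), 994 (D-2), 990 (D-3)
First bid not allocated: $988.
Allocation: D 3. Every unit priced at $988.
Revenue = 3 × 988 = $2,964.

Total revenue: $2,964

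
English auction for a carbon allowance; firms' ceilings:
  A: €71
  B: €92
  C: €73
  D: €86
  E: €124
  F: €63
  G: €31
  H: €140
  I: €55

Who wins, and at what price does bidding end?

Open ascending-bid auction: the price rises until one bidder remains; the winner pays the price at which the last rival dropped out.
Sorting limits: 140 (H) > 124 (E) > 92 (B) > 86 (D) > 73 (C) > 71 (A) > …
Once the price passes €124, only H is left; the hammer falls at E's limit of €124.

H wins at €124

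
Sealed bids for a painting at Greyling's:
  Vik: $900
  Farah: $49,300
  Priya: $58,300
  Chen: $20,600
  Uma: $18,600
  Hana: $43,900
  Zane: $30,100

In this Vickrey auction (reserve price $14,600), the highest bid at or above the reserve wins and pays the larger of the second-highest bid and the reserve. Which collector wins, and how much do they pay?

Bids in order: 58,300 (Priya) > 49,300 (Farah) > 43,900 (Hana) > 30,100 (Zane) > 20,600 (Chen) > 18,600 (Uma) > …
Priya has the top bid at or above the reserve ($58,300).
Second-highest bid $49,300 exceeds the reserve $14,600 → payment $49,300.

Priya pays $49,300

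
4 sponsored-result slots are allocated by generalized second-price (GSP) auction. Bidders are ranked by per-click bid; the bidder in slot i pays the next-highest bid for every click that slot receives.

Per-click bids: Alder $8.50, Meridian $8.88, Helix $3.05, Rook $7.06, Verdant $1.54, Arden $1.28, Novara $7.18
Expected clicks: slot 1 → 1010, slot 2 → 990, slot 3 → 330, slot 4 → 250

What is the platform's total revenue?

Total revenue: $18785.50

Sorting advertisers: $8.88 (Meridian) > $8.50 (Alder) > $7.18 (Novara) > $7.06 (Rook) > $3.05 (Helix) > …
Slot 1: Meridian pays $8.50 × 1010 = $8585.00
Slot 2: Alder pays $7.18 × 990 = $7108.20
Slot 3: Novara pays $7.06 × 330 = $2329.80
Slot 4: Rook pays $3.05 × 250 = $762.50
Total = $18785.50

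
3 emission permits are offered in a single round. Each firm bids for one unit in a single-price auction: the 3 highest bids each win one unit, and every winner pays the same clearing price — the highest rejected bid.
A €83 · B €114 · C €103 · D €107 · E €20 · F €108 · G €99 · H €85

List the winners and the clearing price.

B, F, D; each pays €103

Bids ranked high→low: 114 (B), 108 (F), 107 (D), 103 (C), 99 (G), …
The 3 highest are B, F, D.
Highest unsuccessful bid: €103 → clearing price.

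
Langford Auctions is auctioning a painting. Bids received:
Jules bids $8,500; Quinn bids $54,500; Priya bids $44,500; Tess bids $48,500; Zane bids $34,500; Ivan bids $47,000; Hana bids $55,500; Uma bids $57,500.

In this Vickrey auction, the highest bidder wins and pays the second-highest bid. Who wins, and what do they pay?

Bids ranked: 57,500 (Uma) > 55,500 (Hana) > 54,500 (Quinn) > 48,500 (Tess) > 47,000 (Ivan) > 44,500 (Priya) > …
Second-price: Uma pays Hana's bid of $55,500.

Uma pays $55,500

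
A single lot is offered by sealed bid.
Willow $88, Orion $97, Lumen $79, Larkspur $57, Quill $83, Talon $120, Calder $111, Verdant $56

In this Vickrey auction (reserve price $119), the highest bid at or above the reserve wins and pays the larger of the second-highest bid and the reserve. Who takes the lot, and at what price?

Talon pays $119

Bids ranked: 120 (Talon) > 111 (Calder) > 97 (Orion) > 88 (Willow) > 83 (Quill) > 79 (Lumen) > …
Highest eligible bid: Talon at $120.
max(second-highest $111, reserve $119) = $119.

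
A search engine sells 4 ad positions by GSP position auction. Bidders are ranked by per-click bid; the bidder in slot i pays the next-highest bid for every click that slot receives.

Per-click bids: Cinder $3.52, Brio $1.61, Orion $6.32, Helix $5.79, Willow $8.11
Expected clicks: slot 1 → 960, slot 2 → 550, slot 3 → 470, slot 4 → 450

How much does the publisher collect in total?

Total revenue: $11630.60

Sorting advertisers: $8.11 (Willow) > $6.32 (Orion) > $5.79 (Helix) > $3.52 (Cinder) > $1.61 (Brio)
Slot 1: Willow pays $6.32 × 960 = $6067.20
Slot 2: Orion pays $5.79 × 550 = $3184.50
Slot 3: Helix pays $3.52 × 470 = $1654.40
Slot 4: Cinder pays $1.61 × 450 = $724.50
Total = $11630.60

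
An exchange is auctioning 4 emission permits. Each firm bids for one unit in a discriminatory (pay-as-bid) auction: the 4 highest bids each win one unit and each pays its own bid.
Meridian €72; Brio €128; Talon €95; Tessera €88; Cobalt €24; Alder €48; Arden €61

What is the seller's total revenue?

Bids ranked high→low: 128 (Brio), 95 (Talon), 88 (Tessera), 72 (Meridian), 61 (Arden), 48 (Alder), …
Winners (4 units): Brio, Talon, Tessera, Meridian.
Total revenue = 128 + 95 + 88 + 72 = €383.

Total revenue: €383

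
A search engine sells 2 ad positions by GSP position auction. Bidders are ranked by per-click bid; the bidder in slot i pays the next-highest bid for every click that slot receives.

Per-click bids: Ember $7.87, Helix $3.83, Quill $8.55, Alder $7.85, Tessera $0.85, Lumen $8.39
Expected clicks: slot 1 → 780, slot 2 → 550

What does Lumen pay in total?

Lumen pays $4328.50

Per-click bids in order: $8.55 (Quill) > $8.39 (Lumen) > $7.87 (Ember) > …
Lumen holds slot 2 → pays next bid $7.87 × 550 clicks = $4328.50.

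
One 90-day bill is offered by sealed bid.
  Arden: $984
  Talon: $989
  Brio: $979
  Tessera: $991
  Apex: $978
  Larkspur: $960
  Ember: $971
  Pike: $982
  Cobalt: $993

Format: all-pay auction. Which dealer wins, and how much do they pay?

Bids ranked: 993 (Cobalt) > 991 (Tessera) > 989 (Talon) > 984 (Arden) > 982 (Pike) > 979 (Brio) > …
Cobalt wins with the top bid; all bids are sunk regardless.

Cobalt pays $993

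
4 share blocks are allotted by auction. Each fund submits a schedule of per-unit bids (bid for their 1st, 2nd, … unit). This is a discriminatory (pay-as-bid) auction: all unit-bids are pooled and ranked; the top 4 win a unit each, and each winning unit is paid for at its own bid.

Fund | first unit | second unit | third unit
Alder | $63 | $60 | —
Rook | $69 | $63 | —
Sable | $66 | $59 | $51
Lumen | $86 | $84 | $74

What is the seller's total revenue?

Total revenue: $313

Pooled unit-bids ranked (top 4): 86 (Lumen-1), 84 (Lumen-2), 74 (Lumen-3), 69 (Rook-1)
Next rejected bid: $66 (not a price — pay-as-bid).
Each winning unit pays its own bid.
Revenue = 86 + 84 + 74 + 69 = $313.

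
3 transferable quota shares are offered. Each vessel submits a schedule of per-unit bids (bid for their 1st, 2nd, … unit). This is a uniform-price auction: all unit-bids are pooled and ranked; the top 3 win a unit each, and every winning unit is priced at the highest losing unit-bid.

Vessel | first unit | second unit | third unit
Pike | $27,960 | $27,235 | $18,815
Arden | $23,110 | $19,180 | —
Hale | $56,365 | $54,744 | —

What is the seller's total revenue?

Pooled unit-bids ranked (top 3): 56,365 (Hale-1), 54,744 (Hale-2), 27,960 (Pike-1)
First bid not allocated: $27,235.
Allocation: Hale 2, Pike 1. Every unit priced at $27,235.
Revenue = 3 × 27,235 = $81,705.

Total revenue: $81,705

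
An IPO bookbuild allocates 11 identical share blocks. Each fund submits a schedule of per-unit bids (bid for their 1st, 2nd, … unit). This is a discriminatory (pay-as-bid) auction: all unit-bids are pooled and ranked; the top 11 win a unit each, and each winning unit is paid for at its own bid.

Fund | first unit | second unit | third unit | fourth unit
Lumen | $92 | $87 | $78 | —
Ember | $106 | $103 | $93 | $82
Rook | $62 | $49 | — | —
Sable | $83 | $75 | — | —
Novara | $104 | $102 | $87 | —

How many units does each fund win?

All unit-bids, highest first — top 11: 106 (Ember-1), 104 (Novara-1), 103 (Ember-2), 102 (Novara-2), 93 (Ember-3), 92 (Lumen-1), 87 (Lumen-2), 87 (Novara-3), 83 (Sable-1), 82 (Ember-4), 78 (Lumen-3)
Next rejected bid: $75 (not a price — pay-as-bid).
Allocation: Ember 4, Lumen 3, Novara 3, Sable 1.

Ember 4, Lumen 3, Novara 3, Sable 1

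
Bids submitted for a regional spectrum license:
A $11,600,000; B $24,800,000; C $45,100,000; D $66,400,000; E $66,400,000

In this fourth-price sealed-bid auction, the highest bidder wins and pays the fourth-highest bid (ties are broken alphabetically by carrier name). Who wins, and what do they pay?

Bids in order: 66,400,000 (D) > 66,400,000 (E) > 45,100,000 (C) > 24,800,000 (B) > 11,600,000 (A)
Tie at $66,400,000 → D wins by tie-break.
D is highest; pays the fourth-highest bid, $24,800,000.

D pays $24,800,000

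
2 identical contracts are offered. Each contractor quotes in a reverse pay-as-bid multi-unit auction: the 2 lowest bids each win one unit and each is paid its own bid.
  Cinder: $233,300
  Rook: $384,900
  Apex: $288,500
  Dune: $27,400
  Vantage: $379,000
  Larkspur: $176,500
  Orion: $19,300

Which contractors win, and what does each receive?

Bids ranked low→high: 19,300 (Orion), 27,400 (Dune), 176,500 (Larkspur), 233,300 (Cinder), …
Lowest 2: Orion, Dune.
Each winner is paid its own bid: Orion $19,300, Dune $27,400.

Orion $19,300, Dune $27,400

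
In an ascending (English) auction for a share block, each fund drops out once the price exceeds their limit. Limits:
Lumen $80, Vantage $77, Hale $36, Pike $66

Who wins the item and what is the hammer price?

Lumen wins at $77

Rule: the price rises until one bidder remains; the winner pays the price at which the last rival dropped out.
Limits in order: 80 (Lumen) > 77 (Vantage) > 66 (Pike) > 36 (Hale)
Vantage is the last rival to drop out, at $77; Lumen remains and wins at that price.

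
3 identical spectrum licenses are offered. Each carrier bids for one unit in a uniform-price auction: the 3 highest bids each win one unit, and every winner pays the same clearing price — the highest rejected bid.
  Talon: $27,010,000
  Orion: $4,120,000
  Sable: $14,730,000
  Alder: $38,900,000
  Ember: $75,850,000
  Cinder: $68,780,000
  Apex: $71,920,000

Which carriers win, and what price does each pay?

Ordering the bids: 75,850,000 (Ember), 71,920,000 (Apex), 68,780,000 (Cinder), 38,900,000 (Alder), 27,010,000 (Talon), …
The 3 highest are Ember, Apex, Cinder.
Clearing price = highest rejected bid = $38,900,000.

Ember, Apex, Cinder; each pays $38,900,000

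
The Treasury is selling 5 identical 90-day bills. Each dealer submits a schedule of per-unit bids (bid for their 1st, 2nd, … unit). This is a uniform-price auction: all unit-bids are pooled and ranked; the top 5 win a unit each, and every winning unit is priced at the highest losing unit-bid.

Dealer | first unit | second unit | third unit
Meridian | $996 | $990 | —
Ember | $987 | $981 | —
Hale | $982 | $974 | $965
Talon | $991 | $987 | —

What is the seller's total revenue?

Pooled unit-bids ranked (top 5): 996 (Meridian-1), 991 (Talon-1), 990 (Meridian-2), 987 (Ember-1), 987 (Talon-2)
The (k+1)-th unit-bid is $982.
Allocation: Ember 1, Meridian 2, Talon 2. Every unit priced at $982.
Revenue = 5 × 982 = $4,910.

Total revenue: $4,910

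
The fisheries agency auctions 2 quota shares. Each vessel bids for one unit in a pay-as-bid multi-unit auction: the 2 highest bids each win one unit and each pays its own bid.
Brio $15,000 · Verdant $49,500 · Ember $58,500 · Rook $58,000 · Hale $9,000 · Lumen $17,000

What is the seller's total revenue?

Total revenue: $116,500

Sorting: 58,500 (Ember), 58,000 (Rook), 49,500 (Verdant), 17,000 (Lumen), …
Winners (2 units): Ember, Rook.
Total revenue = 58,500 + 58,000 = $116,500.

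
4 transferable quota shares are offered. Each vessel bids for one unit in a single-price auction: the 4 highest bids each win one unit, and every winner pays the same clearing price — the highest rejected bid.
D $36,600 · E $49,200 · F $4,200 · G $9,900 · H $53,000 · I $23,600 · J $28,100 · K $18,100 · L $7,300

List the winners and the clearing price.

Bids ranked high→low: 53,000 (H), 49,200 (E), 36,600 (D), 28,100 (J), 23,600 (I), 18,100 (K), …
Winners (4 units): H, E, D, J.
Highest unsuccessful bid: $23,600 → clearing price.

H, E, D, J; each pays $23,600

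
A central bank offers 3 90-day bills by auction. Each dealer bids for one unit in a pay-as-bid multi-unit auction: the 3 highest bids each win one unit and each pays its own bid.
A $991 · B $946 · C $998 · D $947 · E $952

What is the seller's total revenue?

Total revenue: $2,941

Bids ranked high→low: 998 (C), 991 (A), 952 (E), 947 (D), 946 (B)
Winners (3 units): C, A, E.
Total revenue = 998 + 991 + 952 = $2,941.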